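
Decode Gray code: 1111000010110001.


Gray code: 1111000010110001
MSB stays the same: 1
Each subsequent bit = prev_binary XOR current_gray:
  B[1] = 1 XOR 1 = 0
  B[2] = 0 XOR 1 = 1
  B[3] = 1 XOR 1 = 0
  B[4] = 0 XOR 0 = 0
  B[5] = 0 XOR 0 = 0
  B[6] = 0 XOR 0 = 0
  B[7] = 0 XOR 0 = 0
  B[8] = 0 XOR 1 = 1
  B[9] = 1 XOR 0 = 1
  B[10] = 1 XOR 1 = 0
  B[11] = 0 XOR 1 = 1
  B[12] = 1 XOR 0 = 1
  B[13] = 1 XOR 0 = 1
  B[14] = 1 XOR 0 = 1
  B[15] = 1 XOR 1 = 0
= 1010000011011110 (41182 decimal)


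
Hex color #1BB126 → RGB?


Hex: #1BB126
R = 1B₁₆ = 27
G = B1₁₆ = 177
B = 26₁₆ = 38
= RGB(27, 177, 38)


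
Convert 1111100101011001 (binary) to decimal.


Positional values:
Bit 0: 1 × 2^0 = 1
Bit 3: 1 × 2^3 = 8
Bit 4: 1 × 2^4 = 16
Bit 6: 1 × 2^6 = 64
Bit 8: 1 × 2^8 = 256
Bit 11: 1 × 2^11 = 2048
Bit 12: 1 × 2^12 = 4096
Bit 13: 1 × 2^13 = 8192
Bit 14: 1 × 2^14 = 16384
Bit 15: 1 × 2^15 = 32768
Sum = 1 + 8 + 16 + 64 + 256 + 2048 + 4096 + 8192 + 16384 + 32768
= 63833


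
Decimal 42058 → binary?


Divide by 2 repeatedly:
42058 ÷ 2 = 21029 remainder 0
21029 ÷ 2 = 10514 remainder 1
10514 ÷ 2 = 5257 remainder 0
5257 ÷ 2 = 2628 remainder 1
2628 ÷ 2 = 1314 remainder 0
1314 ÷ 2 = 657 remainder 0
657 ÷ 2 = 328 remainder 1
328 ÷ 2 = 164 remainder 0
164 ÷ 2 = 82 remainder 0
82 ÷ 2 = 41 remainder 0
41 ÷ 2 = 20 remainder 1
20 ÷ 2 = 10 remainder 0
10 ÷ 2 = 5 remainder 0
5 ÷ 2 = 2 remainder 1
2 ÷ 2 = 1 remainder 0
1 ÷ 2 = 0 remainder 1
Reading remainders bottom-up:
= 1010010001001010


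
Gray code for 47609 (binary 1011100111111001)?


Binary: 1011100111111001
Gray code: G = B XOR (B >> 1)
B >> 1 = 0101110011111100
1011100111111001 XOR 0101110011111100:
  1 XOR 0 = 1
  0 XOR 1 = 1
  1 XOR 0 = 1
  1 XOR 1 = 0
  1 XOR 1 = 0
  0 XOR 1 = 1
  0 XOR 0 = 0
  1 XOR 0 = 1
  1 XOR 1 = 0
  1 XOR 1 = 0
  1 XOR 1 = 0
  1 XOR 1 = 0
  1 XOR 1 = 0
  0 XOR 1 = 1
  0 XOR 0 = 0
  1 XOR 0 = 1
= 1110010100000101


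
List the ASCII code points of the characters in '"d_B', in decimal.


String: '"d_B'  (4 characters)
Per-character ASCII lookup:
  '"': special character: '"' = 34
  'd': lowercase starts at 97: 'd' = 97 + 3 = 100
  '_': special character: '_' = 95
  'B': uppercase starts at 65: 'B' = 65 + 1 = 66
= 34 100 95 66


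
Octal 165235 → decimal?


Positional values:
Position 0: 5 × 8^0 = 5
Position 1: 3 × 8^1 = 24
Position 2: 2 × 8^2 = 128
Position 3: 5 × 8^3 = 2560
Position 4: 6 × 8^4 = 24576
Position 5: 1 × 8^5 = 32768
Sum = 5 + 24 + 128 + 2560 + 24576 + 32768
= 60061


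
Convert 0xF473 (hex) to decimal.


Positional values:
Position 0: 3 × 16^0 = 3 × 1 = 3
Position 1: 7 × 16^1 = 7 × 16 = 112
Position 2: 4 × 16^2 = 4 × 256 = 1024
Position 3: F × 16^3 = 15 × 4096 = 61440
Sum = 3 + 112 + 1024 + 61440
= 62579


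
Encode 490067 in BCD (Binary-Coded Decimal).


Each digit → 4-bit binary:
  4 → 0100
  9 → 1001
  0 → 0000
  0 → 0000
  6 → 0110
  7 → 0111
= 0100 1001 0000 0000 0110 0111


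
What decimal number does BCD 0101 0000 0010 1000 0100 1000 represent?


Each 4-bit group → digit:
  0101 → 5
  0000 → 0
  0010 → 2
  1000 → 8
  0100 → 4
  1000 → 8
= 502848


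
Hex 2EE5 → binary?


Each hex digit → 4 binary bits:
  2 = 0010
  E = 1110
  E = 1110
  5 = 0101
Concatenate: 0010 1110 1110 0101
= 0010111011100101


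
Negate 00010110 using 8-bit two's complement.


Original: 00010110
Step 1 - Invert all bits: 11101001
Step 2 - Add 1: 11101001 + 1
= 11101010 (represents -22)


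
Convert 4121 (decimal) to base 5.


Divide by 5 repeatedly:
4121 ÷ 5 = 824 remainder 1
824 ÷ 5 = 164 remainder 4
164 ÷ 5 = 32 remainder 4
32 ÷ 5 = 6 remainder 2
6 ÷ 5 = 1 remainder 1
1 ÷ 5 = 0 remainder 1
Reading remainders bottom-up:
= 112441


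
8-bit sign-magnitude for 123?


Sign bit: 0 (positive)
Magnitude: 123 = 1111011
= 01111011


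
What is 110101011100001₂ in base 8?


Group into 3-bit groups: 110101011100001
  110 = 6
  101 = 5
  011 = 3
  100 = 4
  001 = 1
= 0o65341


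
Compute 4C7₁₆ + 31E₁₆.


Align and add column by column (LSB to MSB, each column mod 16 with carry):
  04C7
+ 031E
  ----
  col 0: 7(7) + E(14) + 0 (carry in) = 21 → 5(5), carry out 1
  col 1: C(12) + 1(1) + 1 (carry in) = 14 → E(14), carry out 0
  col 2: 4(4) + 3(3) + 0 (carry in) = 7 → 7(7), carry out 0
  col 3: 0(0) + 0(0) + 0 (carry in) = 0 → 0(0), carry out 0
Reading digits MSB→LSB: 07E5
Strip leading zeros: 7E5
= 0x7E5


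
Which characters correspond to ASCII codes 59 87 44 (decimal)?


Codes (decimal): 59 87 44
Per-code ASCII lookup:
  59  (special character) → ';'
  87  (range 65-90: uppercase, 87 - 65 = 22) → 'W'
  44  (special character) → ','
= ';W,'


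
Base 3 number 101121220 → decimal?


Positional values (base 3):
  0 × 3^0 = 0 × 1 = 0
  2 × 3^1 = 2 × 3 = 6
  2 × 3^2 = 2 × 9 = 18
  1 × 3^3 = 1 × 27 = 27
  2 × 3^4 = 2 × 81 = 162
  1 × 3^5 = 1 × 243 = 243
  1 × 3^6 = 1 × 729 = 729
  0 × 3^7 = 0 × 2187 = 0
  1 × 3^8 = 1 × 6561 = 6561
Sum = 0 + 6 + 18 + 27 + 162 + 243 + 729 + 0 + 6561
= 7746


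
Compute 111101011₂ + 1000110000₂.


Align and add column by column (LSB to MSB, carry propagating):
  00111101011
+ 01000110000
  -----------
  col 0: 1 + 0 + 0 (carry in) = 1 → bit 1, carry out 0
  col 1: 1 + 0 + 0 (carry in) = 1 → bit 1, carry out 0
  col 2: 0 + 0 + 0 (carry in) = 0 → bit 0, carry out 0
  col 3: 1 + 0 + 0 (carry in) = 1 → bit 1, carry out 0
  col 4: 0 + 1 + 0 (carry in) = 1 → bit 1, carry out 0
  col 5: 1 + 1 + 0 (carry in) = 2 → bit 0, carry out 1
  col 6: 1 + 0 + 1 (carry in) = 2 → bit 0, carry out 1
  col 7: 1 + 0 + 1 (carry in) = 2 → bit 0, carry out 1
  col 8: 1 + 0 + 1 (carry in) = 2 → bit 0, carry out 1
  col 9: 0 + 1 + 1 (carry in) = 2 → bit 0, carry out 1
  col 10: 0 + 0 + 1 (carry in) = 1 → bit 1, carry out 0
Reading bits MSB→LSB: 10000011011
Strip leading zeros: 10000011011
= 10000011011


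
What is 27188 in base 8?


Divide by 8 repeatedly:
27188 ÷ 8 = 3398 remainder 4
3398 ÷ 8 = 424 remainder 6
424 ÷ 8 = 53 remainder 0
53 ÷ 8 = 6 remainder 5
6 ÷ 8 = 0 remainder 6
Reading remainders bottom-up:
= 0o65064


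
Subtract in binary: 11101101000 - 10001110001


Align and subtract column by column (LSB to MSB, borrowing when needed):
  11101101000
- 10001110001
  -----------
  col 0: (0 - 0 borrow-in) - 1 → borrow from next column: (0+2) - 1 = 1, borrow out 1
  col 1: (0 - 1 borrow-in) - 0 → borrow from next column: (-1+2) - 0 = 1, borrow out 1
  col 2: (0 - 1 borrow-in) - 0 → borrow from next column: (-1+2) - 0 = 1, borrow out 1
  col 3: (1 - 1 borrow-in) - 0 → 0 - 0 = 0, borrow out 0
  col 4: (0 - 0 borrow-in) - 1 → borrow from next column: (0+2) - 1 = 1, borrow out 1
  col 5: (1 - 1 borrow-in) - 1 → borrow from next column: (0+2) - 1 = 1, borrow out 1
  col 6: (1 - 1 borrow-in) - 1 → borrow from next column: (0+2) - 1 = 1, borrow out 1
  col 7: (0 - 1 borrow-in) - 0 → borrow from next column: (-1+2) - 0 = 1, borrow out 1
  col 8: (1 - 1 borrow-in) - 0 → 0 - 0 = 0, borrow out 0
  col 9: (1 - 0 borrow-in) - 0 → 1 - 0 = 1, borrow out 0
  col 10: (1 - 0 borrow-in) - 1 → 1 - 1 = 0, borrow out 0
Reading bits MSB→LSB: 01011110111
Strip leading zeros: 1011110111
= 1011110111


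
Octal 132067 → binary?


Each octal digit → 3 binary bits:
  1 = 001
  3 = 011
  2 = 010
  0 = 000
  6 = 110
  7 = 111
Concatenate: 001 011 010 000 110 111
= 001011010000110111


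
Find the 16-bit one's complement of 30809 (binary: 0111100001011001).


Original: 0111100001011001
Invert all bits:
  bit 0: 0 → 1
  bit 1: 1 → 0
  bit 2: 1 → 0
  bit 3: 1 → 0
  bit 4: 1 → 0
  bit 5: 0 → 1
  bit 6: 0 → 1
  bit 7: 0 → 1
  bit 8: 0 → 1
  bit 9: 1 → 0
  bit 10: 0 → 1
  bit 11: 1 → 0
  bit 12: 1 → 0
  bit 13: 0 → 1
  bit 14: 0 → 1
  bit 15: 1 → 0
= 1000011110100110


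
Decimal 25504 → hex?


Divide by 16 repeatedly:
25504 ÷ 16 = 1594 remainder 0 (0)
1594 ÷ 16 = 99 remainder 10 (A)
99 ÷ 16 = 6 remainder 3 (3)
6 ÷ 16 = 0 remainder 6 (6)
Reading remainders bottom-up:
= 0x63A0


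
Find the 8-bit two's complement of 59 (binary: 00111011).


Original: 00111011
Step 1 - Invert all bits: 11000100
Step 2 - Add 1: 11000100 + 1
= 11000101 (represents -59)


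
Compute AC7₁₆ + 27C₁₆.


Align and add column by column (LSB to MSB, each column mod 16 with carry):
  0AC7
+ 027C
  ----
  col 0: 7(7) + C(12) + 0 (carry in) = 19 → 3(3), carry out 1
  col 1: C(12) + 7(7) + 1 (carry in) = 20 → 4(4), carry out 1
  col 2: A(10) + 2(2) + 1 (carry in) = 13 → D(13), carry out 0
  col 3: 0(0) + 0(0) + 0 (carry in) = 0 → 0(0), carry out 0
Reading digits MSB→LSB: 0D43
Strip leading zeros: D43
= 0xD43


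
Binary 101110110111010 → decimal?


Positional values:
Bit 1: 1 × 2^1 = 2
Bit 3: 1 × 2^3 = 8
Bit 4: 1 × 2^4 = 16
Bit 5: 1 × 2^5 = 32
Bit 7: 1 × 2^7 = 128
Bit 8: 1 × 2^8 = 256
Bit 10: 1 × 2^10 = 1024
Bit 11: 1 × 2^11 = 2048
Bit 12: 1 × 2^12 = 4096
Bit 14: 1 × 2^14 = 16384
Sum = 2 + 8 + 16 + 32 + 128 + 256 + 1024 + 2048 + 4096 + 16384
= 23994


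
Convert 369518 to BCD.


Each digit → 4-bit binary:
  3 → 0011
  6 → 0110
  9 → 1001
  5 → 0101
  1 → 0001
  8 → 1000
= 0011 0110 1001 0101 0001 1000


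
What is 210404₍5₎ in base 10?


Positional values (base 5):
  4 × 5^0 = 4 × 1 = 4
  0 × 5^1 = 0 × 5 = 0
  4 × 5^2 = 4 × 25 = 100
  0 × 5^3 = 0 × 125 = 0
  1 × 5^4 = 1 × 625 = 625
  2 × 5^5 = 2 × 3125 = 6250
Sum = 4 + 0 + 100 + 0 + 625 + 6250
= 6979


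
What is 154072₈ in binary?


Each octal digit → 3 binary bits:
  1 = 001
  5 = 101
  4 = 100
  0 = 000
  7 = 111
  2 = 010
Concatenate: 001 101 100 000 111 010
= 001101100000111010


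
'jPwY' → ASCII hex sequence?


String: 'jPwY'  (4 characters)
Per-character ASCII lookup:
  'j': lowercase starts at 97: 'j' = 97 + 9 = 106 → 0x6A
  'P': uppercase starts at 65: 'P' = 65 + 15 = 80 → 0x50
  'w': lowercase starts at 97: 'w' = 97 + 22 = 119 → 0x77
  'Y': uppercase starts at 65: 'Y' = 65 + 24 = 89 → 0x59
= 0x6A 0x50 0x77 0x59


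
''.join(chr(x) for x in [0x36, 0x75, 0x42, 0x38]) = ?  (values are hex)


Codes (hex): 0x36 0x75 0x42 0x38
Per-code ASCII lookup:
  0x36 = 54  (range 48-57: digits, 54 - 48 = 6) → '6'
  0x75 = 117  (range 97-122: lowercase, 117 - 97 = 20) → 'u'
  0x42 = 66  (range 65-90: uppercase, 66 - 65 = 1) → 'B'
  0x38 = 56  (range 48-57: digits, 56 - 48 = 8) → '8'
= '6uB8'


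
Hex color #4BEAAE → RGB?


Hex: #4BEAAE
R = 4B₁₆ = 75
G = EA₁₆ = 234
B = AE₁₆ = 174
= RGB(75, 234, 174)


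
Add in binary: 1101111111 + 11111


Align and add column by column (LSB to MSB, carry propagating):
  01101111111
+ 00000011111
  -----------
  col 0: 1 + 1 + 0 (carry in) = 2 → bit 0, carry out 1
  col 1: 1 + 1 + 1 (carry in) = 3 → bit 1, carry out 1
  col 2: 1 + 1 + 1 (carry in) = 3 → bit 1, carry out 1
  col 3: 1 + 1 + 1 (carry in) = 3 → bit 1, carry out 1
  col 4: 1 + 1 + 1 (carry in) = 3 → bit 1, carry out 1
  col 5: 1 + 0 + 1 (carry in) = 2 → bit 0, carry out 1
  col 6: 1 + 0 + 1 (carry in) = 2 → bit 0, carry out 1
  col 7: 0 + 0 + 1 (carry in) = 1 → bit 1, carry out 0
  col 8: 1 + 0 + 0 (carry in) = 1 → bit 1, carry out 0
  col 9: 1 + 0 + 0 (carry in) = 1 → bit 1, carry out 0
  col 10: 0 + 0 + 0 (carry in) = 0 → bit 0, carry out 0
Reading bits MSB→LSB: 01110011110
Strip leading zeros: 1110011110
= 1110011110


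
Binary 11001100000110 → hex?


Group into 4-bit nibbles: 0011001100000110
  0011 = 3
  0011 = 3
  0000 = 0
  0110 = 6
= 0x3306


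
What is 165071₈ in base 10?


Positional values:
Position 0: 1 × 8^0 = 1
Position 1: 7 × 8^1 = 56
Position 2: 0 × 8^2 = 0
Position 3: 5 × 8^3 = 2560
Position 4: 6 × 8^4 = 24576
Position 5: 1 × 8^5 = 32768
Sum = 1 + 56 + 0 + 2560 + 24576 + 32768
= 59961


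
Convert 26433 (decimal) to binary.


Divide by 2 repeatedly:
26433 ÷ 2 = 13216 remainder 1
13216 ÷ 2 = 6608 remainder 0
6608 ÷ 2 = 3304 remainder 0
3304 ÷ 2 = 1652 remainder 0
1652 ÷ 2 = 826 remainder 0
826 ÷ 2 = 413 remainder 0
413 ÷ 2 = 206 remainder 1
206 ÷ 2 = 103 remainder 0
103 ÷ 2 = 51 remainder 1
51 ÷ 2 = 25 remainder 1
25 ÷ 2 = 12 remainder 1
12 ÷ 2 = 6 remainder 0
6 ÷ 2 = 3 remainder 0
3 ÷ 2 = 1 remainder 1
1 ÷ 2 = 0 remainder 1
Reading remainders bottom-up:
= 110011101000001


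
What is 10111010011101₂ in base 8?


Group into 3-bit groups: 010111010011101
  010 = 2
  111 = 7
  010 = 2
  011 = 3
  101 = 5
= 0o27235


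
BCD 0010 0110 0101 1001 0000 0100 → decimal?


Each 4-bit group → digit:
  0010 → 2
  0110 → 6
  0101 → 5
  1001 → 9
  0000 → 0
  0100 → 4
= 265904


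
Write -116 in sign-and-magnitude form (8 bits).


Sign bit: 1 (negative)
Magnitude: 116 = 1110100
= 11110100


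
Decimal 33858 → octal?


Divide by 8 repeatedly:
33858 ÷ 8 = 4232 remainder 2
4232 ÷ 8 = 529 remainder 0
529 ÷ 8 = 66 remainder 1
66 ÷ 8 = 8 remainder 2
8 ÷ 8 = 1 remainder 0
1 ÷ 8 = 0 remainder 1
Reading remainders bottom-up:
= 0o102102


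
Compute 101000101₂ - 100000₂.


Align and subtract column by column (LSB to MSB, borrowing when needed):
  101000101
- 000100000
  ---------
  col 0: (1 - 0 borrow-in) - 0 → 1 - 0 = 1, borrow out 0
  col 1: (0 - 0 borrow-in) - 0 → 0 - 0 = 0, borrow out 0
  col 2: (1 - 0 borrow-in) - 0 → 1 - 0 = 1, borrow out 0
  col 3: (0 - 0 borrow-in) - 0 → 0 - 0 = 0, borrow out 0
  col 4: (0 - 0 borrow-in) - 0 → 0 - 0 = 0, borrow out 0
  col 5: (0 - 0 borrow-in) - 1 → borrow from next column: (0+2) - 1 = 1, borrow out 1
  col 6: (1 - 1 borrow-in) - 0 → 0 - 0 = 0, borrow out 0
  col 7: (0 - 0 borrow-in) - 0 → 0 - 0 = 0, borrow out 0
  col 8: (1 - 0 borrow-in) - 0 → 1 - 0 = 1, borrow out 0
Reading bits MSB→LSB: 100100101
Strip leading zeros: 100100101
= 100100101


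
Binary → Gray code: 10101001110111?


Binary: 10101001110111
Gray code: G = B XOR (B >> 1)
B >> 1 = 01010100111011
10101001110111 XOR 01010100111011:
  1 XOR 0 = 1
  0 XOR 1 = 1
  1 XOR 0 = 1
  0 XOR 1 = 1
  1 XOR 0 = 1
  0 XOR 1 = 1
  0 XOR 0 = 0
  1 XOR 0 = 1
  1 XOR 1 = 0
  1 XOR 1 = 0
  0 XOR 1 = 1
  1 XOR 0 = 1
  1 XOR 1 = 0
  1 XOR 1 = 0
= 11111101001100


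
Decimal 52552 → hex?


Divide by 16 repeatedly:
52552 ÷ 16 = 3284 remainder 8 (8)
3284 ÷ 16 = 205 remainder 4 (4)
205 ÷ 16 = 12 remainder 13 (D)
12 ÷ 16 = 0 remainder 12 (C)
Reading remainders bottom-up:
= 0xCD48


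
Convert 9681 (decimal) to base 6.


Divide by 6 repeatedly:
9681 ÷ 6 = 1613 remainder 3
1613 ÷ 6 = 268 remainder 5
268 ÷ 6 = 44 remainder 4
44 ÷ 6 = 7 remainder 2
7 ÷ 6 = 1 remainder 1
1 ÷ 6 = 0 remainder 1
Reading remainders bottom-up:
= 112453


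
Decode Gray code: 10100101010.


Gray code: 10100101010
MSB stays the same: 1
Each subsequent bit = prev_binary XOR current_gray:
  B[1] = 1 XOR 0 = 1
  B[2] = 1 XOR 1 = 0
  B[3] = 0 XOR 0 = 0
  B[4] = 0 XOR 0 = 0
  B[5] = 0 XOR 1 = 1
  B[6] = 1 XOR 0 = 1
  B[7] = 1 XOR 1 = 0
  B[8] = 0 XOR 0 = 0
  B[9] = 0 XOR 1 = 1
  B[10] = 1 XOR 0 = 1
= 11000110011 (1587 decimal)


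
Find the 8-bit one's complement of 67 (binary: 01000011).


Original: 01000011
Invert all bits:
  bit 0: 0 → 1
  bit 1: 1 → 0
  bit 2: 0 → 1
  bit 3: 0 → 1
  bit 4: 0 → 1
  bit 5: 0 → 1
  bit 6: 1 → 0
  bit 7: 1 → 0
= 10111100


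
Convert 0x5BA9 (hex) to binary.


Each hex digit → 4 binary bits:
  5 = 0101
  B = 1011
  A = 1010
  9 = 1001
Concatenate: 0101 1011 1010 1001
= 0101101110101001


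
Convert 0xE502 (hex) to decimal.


Positional values:
Position 0: 2 × 16^0 = 2 × 1 = 2
Position 1: 0 × 16^1 = 0 × 16 = 0
Position 2: 5 × 16^2 = 5 × 256 = 1280
Position 3: E × 16^3 = 14 × 4096 = 57344
Sum = 2 + 0 + 1280 + 57344
= 58626


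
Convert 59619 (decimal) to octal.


Divide by 8 repeatedly:
59619 ÷ 8 = 7452 remainder 3
7452 ÷ 8 = 931 remainder 4
931 ÷ 8 = 116 remainder 3
116 ÷ 8 = 14 remainder 4
14 ÷ 8 = 1 remainder 6
1 ÷ 8 = 0 remainder 1
Reading remainders bottom-up:
= 0o164343


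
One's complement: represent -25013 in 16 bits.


Original: 0110000110110101
Invert all bits:
  bit 0: 0 → 1
  bit 1: 1 → 0
  bit 2: 1 → 0
  bit 3: 0 → 1
  bit 4: 0 → 1
  bit 5: 0 → 1
  bit 6: 0 → 1
  bit 7: 1 → 0
  bit 8: 1 → 0
  bit 9: 0 → 1
  bit 10: 1 → 0
  bit 11: 1 → 0
  bit 12: 0 → 1
  bit 13: 1 → 0
  bit 14: 0 → 1
  bit 15: 1 → 0
= 1001111001001010


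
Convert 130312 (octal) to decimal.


Positional values:
Position 0: 2 × 8^0 = 2
Position 1: 1 × 8^1 = 8
Position 2: 3 × 8^2 = 192
Position 3: 0 × 8^3 = 0
Position 4: 3 × 8^4 = 12288
Position 5: 1 × 8^5 = 32768
Sum = 2 + 8 + 192 + 0 + 12288 + 32768
= 45258


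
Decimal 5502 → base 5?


Divide by 5 repeatedly:
5502 ÷ 5 = 1100 remainder 2
1100 ÷ 5 = 220 remainder 0
220 ÷ 5 = 44 remainder 0
44 ÷ 5 = 8 remainder 4
8 ÷ 5 = 1 remainder 3
1 ÷ 5 = 0 remainder 1
Reading remainders bottom-up:
= 134002


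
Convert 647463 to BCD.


Each digit → 4-bit binary:
  6 → 0110
  4 → 0100
  7 → 0111
  4 → 0100
  6 → 0110
  3 → 0011
= 0110 0100 0111 0100 0110 0011


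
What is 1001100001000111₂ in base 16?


Group into 4-bit nibbles: 1001100001000111
  1001 = 9
  1000 = 8
  0100 = 4
  0111 = 7
= 0x9847


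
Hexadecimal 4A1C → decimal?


Positional values:
Position 0: C × 16^0 = 12 × 1 = 12
Position 1: 1 × 16^1 = 1 × 16 = 16
Position 2: A × 16^2 = 10 × 256 = 2560
Position 3: 4 × 16^3 = 4 × 4096 = 16384
Sum = 12 + 16 + 2560 + 16384
= 18972


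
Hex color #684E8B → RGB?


Hex: #684E8B
R = 68₁₆ = 104
G = 4E₁₆ = 78
B = 8B₁₆ = 139
= RGB(104, 78, 139)


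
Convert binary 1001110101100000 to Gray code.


Binary: 1001110101100000
Gray code: G = B XOR (B >> 1)
B >> 1 = 0100111010110000
1001110101100000 XOR 0100111010110000:
  1 XOR 0 = 1
  0 XOR 1 = 1
  0 XOR 0 = 0
  1 XOR 0 = 1
  1 XOR 1 = 0
  1 XOR 1 = 0
  0 XOR 1 = 1
  1 XOR 0 = 1
  0 XOR 1 = 1
  1 XOR 0 = 1
  1 XOR 1 = 0
  0 XOR 1 = 1
  0 XOR 0 = 0
  0 XOR 0 = 0
  0 XOR 0 = 0
  0 XOR 0 = 0
= 1101001111010000


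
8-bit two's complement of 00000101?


Original: 00000101
Step 1 - Invert all bits: 11111010
Step 2 - Add 1: 11111010 + 1
= 11111011 (represents -5)


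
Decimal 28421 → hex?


Divide by 16 repeatedly:
28421 ÷ 16 = 1776 remainder 5 (5)
1776 ÷ 16 = 111 remainder 0 (0)
111 ÷ 16 = 6 remainder 15 (F)
6 ÷ 16 = 0 remainder 6 (6)
Reading remainders bottom-up:
= 0x6F05


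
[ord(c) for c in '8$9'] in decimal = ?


String: '8$9'  (3 characters)
Per-character ASCII lookup:
  '8': digits start at 48: '8' = 48 + 8 = 56
  '$': special character: '$' = 36
  '9': digits start at 48: '9' = 48 + 9 = 57
= 56 36 57


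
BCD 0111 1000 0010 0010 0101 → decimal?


Each 4-bit group → digit:
  0111 → 7
  1000 → 8
  0010 → 2
  0010 → 2
  0101 → 5
= 78225


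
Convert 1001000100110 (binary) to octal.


Group into 3-bit groups: 001001000100110
  001 = 1
  001 = 1
  000 = 0
  100 = 4
  110 = 6
= 0o11046


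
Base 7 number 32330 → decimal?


Positional values (base 7):
  0 × 7^0 = 0 × 1 = 0
  3 × 7^1 = 3 × 7 = 21
  3 × 7^2 = 3 × 49 = 147
  2 × 7^3 = 2 × 343 = 686
  3 × 7^4 = 3 × 2401 = 7203
Sum = 0 + 21 + 147 + 686 + 7203
= 8057


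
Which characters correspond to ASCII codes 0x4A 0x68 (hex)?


Codes (hex): 0x4A 0x68
Per-code ASCII lookup:
  0x4A = 74  (range 65-90: uppercase, 74 - 65 = 9) → 'J'
  0x68 = 104  (range 97-122: lowercase, 104 - 97 = 7) → 'h'
= 'Jh'


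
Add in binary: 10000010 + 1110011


Align and add column by column (LSB to MSB, carry propagating):
  010000010
+ 001110011
  ---------
  col 0: 0 + 1 + 0 (carry in) = 1 → bit 1, carry out 0
  col 1: 1 + 1 + 0 (carry in) = 2 → bit 0, carry out 1
  col 2: 0 + 0 + 1 (carry in) = 1 → bit 1, carry out 0
  col 3: 0 + 0 + 0 (carry in) = 0 → bit 0, carry out 0
  col 4: 0 + 1 + 0 (carry in) = 1 → bit 1, carry out 0
  col 5: 0 + 1 + 0 (carry in) = 1 → bit 1, carry out 0
  col 6: 0 + 1 + 0 (carry in) = 1 → bit 1, carry out 0
  col 7: 1 + 0 + 0 (carry in) = 1 → bit 1, carry out 0
  col 8: 0 + 0 + 0 (carry in) = 0 → bit 0, carry out 0
Reading bits MSB→LSB: 011110101
Strip leading zeros: 11110101
= 11110101


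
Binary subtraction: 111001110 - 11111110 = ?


Align and subtract column by column (LSB to MSB, borrowing when needed):
  111001110
- 011111110
  ---------
  col 0: (0 - 0 borrow-in) - 0 → 0 - 0 = 0, borrow out 0
  col 1: (1 - 0 borrow-in) - 1 → 1 - 1 = 0, borrow out 0
  col 2: (1 - 0 borrow-in) - 1 → 1 - 1 = 0, borrow out 0
  col 3: (1 - 0 borrow-in) - 1 → 1 - 1 = 0, borrow out 0
  col 4: (0 - 0 borrow-in) - 1 → borrow from next column: (0+2) - 1 = 1, borrow out 1
  col 5: (0 - 1 borrow-in) - 1 → borrow from next column: (-1+2) - 1 = 0, borrow out 1
  col 6: (1 - 1 borrow-in) - 1 → borrow from next column: (0+2) - 1 = 1, borrow out 1
  col 7: (1 - 1 borrow-in) - 1 → borrow from next column: (0+2) - 1 = 1, borrow out 1
  col 8: (1 - 1 borrow-in) - 0 → 0 - 0 = 0, borrow out 0
Reading bits MSB→LSB: 011010000
Strip leading zeros: 11010000
= 11010000


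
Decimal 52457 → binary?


Divide by 2 repeatedly:
52457 ÷ 2 = 26228 remainder 1
26228 ÷ 2 = 13114 remainder 0
13114 ÷ 2 = 6557 remainder 0
6557 ÷ 2 = 3278 remainder 1
3278 ÷ 2 = 1639 remainder 0
1639 ÷ 2 = 819 remainder 1
819 ÷ 2 = 409 remainder 1
409 ÷ 2 = 204 remainder 1
204 ÷ 2 = 102 remainder 0
102 ÷ 2 = 51 remainder 0
51 ÷ 2 = 25 remainder 1
25 ÷ 2 = 12 remainder 1
12 ÷ 2 = 6 remainder 0
6 ÷ 2 = 3 remainder 0
3 ÷ 2 = 1 remainder 1
1 ÷ 2 = 0 remainder 1
Reading remainders bottom-up:
= 1100110011101001


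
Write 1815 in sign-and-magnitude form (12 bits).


Sign bit: 0 (positive)
Magnitude: 1815 = 11100010111
= 011100010111


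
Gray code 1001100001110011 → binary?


Gray code: 1001100001110011
MSB stays the same: 1
Each subsequent bit = prev_binary XOR current_gray:
  B[1] = 1 XOR 0 = 1
  B[2] = 1 XOR 0 = 1
  B[3] = 1 XOR 1 = 0
  B[4] = 0 XOR 1 = 1
  B[5] = 1 XOR 0 = 1
  B[6] = 1 XOR 0 = 1
  B[7] = 1 XOR 0 = 1
  B[8] = 1 XOR 0 = 1
  B[9] = 1 XOR 1 = 0
  B[10] = 0 XOR 1 = 1
  B[11] = 1 XOR 1 = 0
  B[12] = 0 XOR 0 = 0
  B[13] = 0 XOR 0 = 0
  B[14] = 0 XOR 1 = 1
  B[15] = 1 XOR 1 = 0
= 1110111110100010 (61346 decimal)


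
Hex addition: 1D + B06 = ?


Align and add column by column (LSB to MSB, each column mod 16 with carry):
  001D
+ 0B06
  ----
  col 0: D(13) + 6(6) + 0 (carry in) = 19 → 3(3), carry out 1
  col 1: 1(1) + 0(0) + 1 (carry in) = 2 → 2(2), carry out 0
  col 2: 0(0) + B(11) + 0 (carry in) = 11 → B(11), carry out 0
  col 3: 0(0) + 0(0) + 0 (carry in) = 0 → 0(0), carry out 0
Reading digits MSB→LSB: 0B23
Strip leading zeros: B23
= 0xB23


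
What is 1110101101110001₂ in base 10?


Positional values:
Bit 0: 1 × 2^0 = 1
Bit 4: 1 × 2^4 = 16
Bit 5: 1 × 2^5 = 32
Bit 6: 1 × 2^6 = 64
Bit 8: 1 × 2^8 = 256
Bit 9: 1 × 2^9 = 512
Bit 11: 1 × 2^11 = 2048
Bit 13: 1 × 2^13 = 8192
Bit 14: 1 × 2^14 = 16384
Bit 15: 1 × 2^15 = 32768
Sum = 1 + 16 + 32 + 64 + 256 + 512 + 2048 + 8192 + 16384 + 32768
= 60273


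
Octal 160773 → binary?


Each octal digit → 3 binary bits:
  1 = 001
  6 = 110
  0 = 000
  7 = 111
  7 = 111
  3 = 011
Concatenate: 001 110 000 111 111 011
= 001110000111111011


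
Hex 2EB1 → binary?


Each hex digit → 4 binary bits:
  2 = 0010
  E = 1110
  B = 1011
  1 = 0001
Concatenate: 0010 1110 1011 0001
= 0010111010110001


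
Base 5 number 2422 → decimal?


Positional values (base 5):
  2 × 5^0 = 2 × 1 = 2
  2 × 5^1 = 2 × 5 = 10
  4 × 5^2 = 4 × 25 = 100
  2 × 5^3 = 2 × 125 = 250
Sum = 2 + 10 + 100 + 250
= 362


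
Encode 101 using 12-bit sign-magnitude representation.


Sign bit: 0 (positive)
Magnitude: 101 = 00001100101
= 000001100101


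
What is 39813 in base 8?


Divide by 8 repeatedly:
39813 ÷ 8 = 4976 remainder 5
4976 ÷ 8 = 622 remainder 0
622 ÷ 8 = 77 remainder 6
77 ÷ 8 = 9 remainder 5
9 ÷ 8 = 1 remainder 1
1 ÷ 8 = 0 remainder 1
Reading remainders bottom-up:
= 0o115605


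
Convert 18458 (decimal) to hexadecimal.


Divide by 16 repeatedly:
18458 ÷ 16 = 1153 remainder 10 (A)
1153 ÷ 16 = 72 remainder 1 (1)
72 ÷ 16 = 4 remainder 8 (8)
4 ÷ 16 = 0 remainder 4 (4)
Reading remainders bottom-up:
= 0x481A


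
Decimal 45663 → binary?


Divide by 2 repeatedly:
45663 ÷ 2 = 22831 remainder 1
22831 ÷ 2 = 11415 remainder 1
11415 ÷ 2 = 5707 remainder 1
5707 ÷ 2 = 2853 remainder 1
2853 ÷ 2 = 1426 remainder 1
1426 ÷ 2 = 713 remainder 0
713 ÷ 2 = 356 remainder 1
356 ÷ 2 = 178 remainder 0
178 ÷ 2 = 89 remainder 0
89 ÷ 2 = 44 remainder 1
44 ÷ 2 = 22 remainder 0
22 ÷ 2 = 11 remainder 0
11 ÷ 2 = 5 remainder 1
5 ÷ 2 = 2 remainder 1
2 ÷ 2 = 1 remainder 0
1 ÷ 2 = 0 remainder 1
Reading remainders bottom-up:
= 1011001001011111


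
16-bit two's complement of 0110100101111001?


Original: 0110100101111001
Step 1 - Invert all bits: 1001011010000110
Step 2 - Add 1: 1001011010000110 + 1
= 1001011010000111 (represents -27001)


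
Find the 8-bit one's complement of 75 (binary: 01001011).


Original: 01001011
Invert all bits:
  bit 0: 0 → 1
  bit 1: 1 → 0
  bit 2: 0 → 1
  bit 3: 0 → 1
  bit 4: 1 → 0
  bit 5: 0 → 1
  bit 6: 1 → 0
  bit 7: 1 → 0
= 10110100


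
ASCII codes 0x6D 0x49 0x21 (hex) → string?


Codes (hex): 0x6D 0x49 0x21
Per-code ASCII lookup:
  0x6D = 109  (range 97-122: lowercase, 109 - 97 = 12) → 'm'
  0x49 = 73  (range 65-90: uppercase, 73 - 65 = 8) → 'I'
  0x21 = 33  (special character) → '!'
= 'mI!'


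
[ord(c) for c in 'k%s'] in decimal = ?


String: 'k%s'  (3 characters)
Per-character ASCII lookup:
  'k': lowercase starts at 97: 'k' = 97 + 10 = 107
  '%': special character: '%' = 37
  's': lowercase starts at 97: 's' = 97 + 18 = 115
= 107 37 115


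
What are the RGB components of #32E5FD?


Hex: #32E5FD
R = 32₁₆ = 50
G = E5₁₆ = 229
B = FD₁₆ = 253
= RGB(50, 229, 253)


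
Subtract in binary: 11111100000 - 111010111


Align and subtract column by column (LSB to MSB, borrowing when needed):
  11111100000
- 00111010111
  -----------
  col 0: (0 - 0 borrow-in) - 1 → borrow from next column: (0+2) - 1 = 1, borrow out 1
  col 1: (0 - 1 borrow-in) - 1 → borrow from next column: (-1+2) - 1 = 0, borrow out 1
  col 2: (0 - 1 borrow-in) - 1 → borrow from next column: (-1+2) - 1 = 0, borrow out 1
  col 3: (0 - 1 borrow-in) - 0 → borrow from next column: (-1+2) - 0 = 1, borrow out 1
  col 4: (0 - 1 borrow-in) - 1 → borrow from next column: (-1+2) - 1 = 0, borrow out 1
  col 5: (1 - 1 borrow-in) - 0 → 0 - 0 = 0, borrow out 0
  col 6: (1 - 0 borrow-in) - 1 → 1 - 1 = 0, borrow out 0
  col 7: (1 - 0 borrow-in) - 1 → 1 - 1 = 0, borrow out 0
  col 8: (1 - 0 borrow-in) - 1 → 1 - 1 = 0, borrow out 0
  col 9: (1 - 0 borrow-in) - 0 → 1 - 0 = 1, borrow out 0
  col 10: (1 - 0 borrow-in) - 0 → 1 - 0 = 1, borrow out 0
Reading bits MSB→LSB: 11000001001
Strip leading zeros: 11000001001
= 11000001001


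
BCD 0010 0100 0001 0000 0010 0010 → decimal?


Each 4-bit group → digit:
  0010 → 2
  0100 → 4
  0001 → 1
  0000 → 0
  0010 → 2
  0010 → 2
= 241022


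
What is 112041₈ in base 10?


Positional values:
Position 0: 1 × 8^0 = 1
Position 1: 4 × 8^1 = 32
Position 2: 0 × 8^2 = 0
Position 3: 2 × 8^3 = 1024
Position 4: 1 × 8^4 = 4096
Position 5: 1 × 8^5 = 32768
Sum = 1 + 32 + 0 + 1024 + 4096 + 32768
= 37921


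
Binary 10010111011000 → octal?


Group into 3-bit groups: 010010111011000
  010 = 2
  010 = 2
  111 = 7
  011 = 3
  000 = 0
= 0o22730


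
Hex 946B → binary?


Each hex digit → 4 binary bits:
  9 = 1001
  4 = 0100
  6 = 0110
  B = 1011
Concatenate: 1001 0100 0110 1011
= 1001010001101011


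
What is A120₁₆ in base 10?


Positional values:
Position 0: 0 × 16^0 = 0 × 1 = 0
Position 1: 2 × 16^1 = 2 × 16 = 32
Position 2: 1 × 16^2 = 1 × 256 = 256
Position 3: A × 16^3 = 10 × 4096 = 40960
Sum = 0 + 32 + 256 + 40960
= 41248


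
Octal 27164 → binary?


Each octal digit → 3 binary bits:
  2 = 010
  7 = 111
  1 = 001
  6 = 110
  4 = 100
Concatenate: 010 111 001 110 100
= 010111001110100


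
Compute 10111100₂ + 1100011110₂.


Align and add column by column (LSB to MSB, carry propagating):
  00010111100
+ 01100011110
  -----------
  col 0: 0 + 0 + 0 (carry in) = 0 → bit 0, carry out 0
  col 1: 0 + 1 + 0 (carry in) = 1 → bit 1, carry out 0
  col 2: 1 + 1 + 0 (carry in) = 2 → bit 0, carry out 1
  col 3: 1 + 1 + 1 (carry in) = 3 → bit 1, carry out 1
  col 4: 1 + 1 + 1 (carry in) = 3 → bit 1, carry out 1
  col 5: 1 + 0 + 1 (carry in) = 2 → bit 0, carry out 1
  col 6: 0 + 0 + 1 (carry in) = 1 → bit 1, carry out 0
  col 7: 1 + 0 + 0 (carry in) = 1 → bit 1, carry out 0
  col 8: 0 + 1 + 0 (carry in) = 1 → bit 1, carry out 0
  col 9: 0 + 1 + 0 (carry in) = 1 → bit 1, carry out 0
  col 10: 0 + 0 + 0 (carry in) = 0 → bit 0, carry out 0
Reading bits MSB→LSB: 01111011010
Strip leading zeros: 1111011010
= 1111011010


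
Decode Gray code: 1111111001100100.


Gray code: 1111111001100100
MSB stays the same: 1
Each subsequent bit = prev_binary XOR current_gray:
  B[1] = 1 XOR 1 = 0
  B[2] = 0 XOR 1 = 1
  B[3] = 1 XOR 1 = 0
  B[4] = 0 XOR 1 = 1
  B[5] = 1 XOR 1 = 0
  B[6] = 0 XOR 1 = 1
  B[7] = 1 XOR 0 = 1
  B[8] = 1 XOR 0 = 1
  B[9] = 1 XOR 1 = 0
  B[10] = 0 XOR 1 = 1
  B[11] = 1 XOR 0 = 1
  B[12] = 1 XOR 0 = 1
  B[13] = 1 XOR 1 = 0
  B[14] = 0 XOR 0 = 0
  B[15] = 0 XOR 0 = 0
= 1010101110111000 (43960 decimal)


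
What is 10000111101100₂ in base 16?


Group into 4-bit nibbles: 0010000111101100
  0010 = 2
  0001 = 1
  1110 = E
  1100 = C
= 0x21EC


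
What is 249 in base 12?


Divide by 12 repeatedly:
249 ÷ 12 = 20 remainder 9
20 ÷ 12 = 1 remainder 8
1 ÷ 12 = 0 remainder 1
Reading remainders bottom-up:
= 189


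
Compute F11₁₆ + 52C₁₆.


Align and add column by column (LSB to MSB, each column mod 16 with carry):
  0F11
+ 052C
  ----
  col 0: 1(1) + C(12) + 0 (carry in) = 13 → D(13), carry out 0
  col 1: 1(1) + 2(2) + 0 (carry in) = 3 → 3(3), carry out 0
  col 2: F(15) + 5(5) + 0 (carry in) = 20 → 4(4), carry out 1
  col 3: 0(0) + 0(0) + 1 (carry in) = 1 → 1(1), carry out 0
Reading digits MSB→LSB: 143D
Strip leading zeros: 143D
= 0x143D


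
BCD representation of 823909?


Each digit → 4-bit binary:
  8 → 1000
  2 → 0010
  3 → 0011
  9 → 1001
  0 → 0000
  9 → 1001
= 1000 0010 0011 1001 0000 1001


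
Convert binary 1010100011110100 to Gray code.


Binary: 1010100011110100
Gray code: G = B XOR (B >> 1)
B >> 1 = 0101010001111010
1010100011110100 XOR 0101010001111010:
  1 XOR 0 = 1
  0 XOR 1 = 1
  1 XOR 0 = 1
  0 XOR 1 = 1
  1 XOR 0 = 1
  0 XOR 1 = 1
  0 XOR 0 = 0
  0 XOR 0 = 0
  1 XOR 0 = 1
  1 XOR 1 = 0
  1 XOR 1 = 0
  1 XOR 1 = 0
  0 XOR 1 = 1
  1 XOR 0 = 1
  0 XOR 1 = 1
  0 XOR 0 = 0
= 1111110010001110


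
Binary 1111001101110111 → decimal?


Positional values:
Bit 0: 1 × 2^0 = 1
Bit 1: 1 × 2^1 = 2
Bit 2: 1 × 2^2 = 4
Bit 4: 1 × 2^4 = 16
Bit 5: 1 × 2^5 = 32
Bit 6: 1 × 2^6 = 64
Bit 8: 1 × 2^8 = 256
Bit 9: 1 × 2^9 = 512
Bit 12: 1 × 2^12 = 4096
Bit 13: 1 × 2^13 = 8192
Bit 14: 1 × 2^14 = 16384
Bit 15: 1 × 2^15 = 32768
Sum = 1 + 2 + 4 + 16 + 32 + 64 + 256 + 512 + 4096 + 8192 + 16384 + 32768
= 62327


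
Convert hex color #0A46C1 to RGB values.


Hex: #0A46C1
R = 0A₁₆ = 10
G = 46₁₆ = 70
B = C1₁₆ = 193
= RGB(10, 70, 193)


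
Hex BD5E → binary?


Each hex digit → 4 binary bits:
  B = 1011
  D = 1101
  5 = 0101
  E = 1110
Concatenate: 1011 1101 0101 1110
= 1011110101011110


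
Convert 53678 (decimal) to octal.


Divide by 8 repeatedly:
53678 ÷ 8 = 6709 remainder 6
6709 ÷ 8 = 838 remainder 5
838 ÷ 8 = 104 remainder 6
104 ÷ 8 = 13 remainder 0
13 ÷ 8 = 1 remainder 5
1 ÷ 8 = 0 remainder 1
Reading remainders bottom-up:
= 0o150656


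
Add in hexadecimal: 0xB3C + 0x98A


Align and add column by column (LSB to MSB, each column mod 16 with carry):
  0B3C
+ 098A
  ----
  col 0: C(12) + A(10) + 0 (carry in) = 22 → 6(6), carry out 1
  col 1: 3(3) + 8(8) + 1 (carry in) = 12 → C(12), carry out 0
  col 2: B(11) + 9(9) + 0 (carry in) = 20 → 4(4), carry out 1
  col 3: 0(0) + 0(0) + 1 (carry in) = 1 → 1(1), carry out 0
Reading digits MSB→LSB: 14C6
Strip leading zeros: 14C6
= 0x14C6


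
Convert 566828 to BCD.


Each digit → 4-bit binary:
  5 → 0101
  6 → 0110
  6 → 0110
  8 → 1000
  2 → 0010
  8 → 1000
= 0101 0110 0110 1000 0010 1000


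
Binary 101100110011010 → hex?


Group into 4-bit nibbles: 0101100110011010
  0101 = 5
  1001 = 9
  1001 = 9
  1010 = A
= 0x599A


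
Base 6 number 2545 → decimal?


Positional values (base 6):
  5 × 6^0 = 5 × 1 = 5
  4 × 6^1 = 4 × 6 = 24
  5 × 6^2 = 5 × 36 = 180
  2 × 6^3 = 2 × 216 = 432
Sum = 5 + 24 + 180 + 432
= 641


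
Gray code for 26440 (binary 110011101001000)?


Binary: 110011101001000
Gray code: G = B XOR (B >> 1)
B >> 1 = 011001110100100
110011101001000 XOR 011001110100100:
  1 XOR 0 = 1
  1 XOR 1 = 0
  0 XOR 1 = 1
  0 XOR 0 = 0
  1 XOR 0 = 1
  1 XOR 1 = 0
  1 XOR 1 = 0
  0 XOR 1 = 1
  1 XOR 0 = 1
  0 XOR 1 = 1
  0 XOR 0 = 0
  1 XOR 0 = 1
  0 XOR 1 = 1
  0 XOR 0 = 0
  0 XOR 0 = 0
= 101010011101100


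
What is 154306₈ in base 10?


Positional values:
Position 0: 6 × 8^0 = 6
Position 1: 0 × 8^1 = 0
Position 2: 3 × 8^2 = 192
Position 3: 4 × 8^3 = 2048
Position 4: 5 × 8^4 = 20480
Position 5: 1 × 8^5 = 32768
Sum = 6 + 0 + 192 + 2048 + 20480 + 32768
= 55494


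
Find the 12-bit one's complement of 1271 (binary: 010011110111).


Original: 010011110111
Invert all bits:
  bit 0: 0 → 1
  bit 1: 1 → 0
  bit 2: 0 → 1
  bit 3: 0 → 1
  bit 4: 1 → 0
  bit 5: 1 → 0
  bit 6: 1 → 0
  bit 7: 1 → 0
  bit 8: 0 → 1
  bit 9: 1 → 0
  bit 10: 1 → 0
  bit 11: 1 → 0
= 101100001000


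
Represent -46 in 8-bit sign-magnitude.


Sign bit: 1 (negative)
Magnitude: 46 = 0101110
= 10101110


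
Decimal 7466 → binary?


Divide by 2 repeatedly:
7466 ÷ 2 = 3733 remainder 0
3733 ÷ 2 = 1866 remainder 1
1866 ÷ 2 = 933 remainder 0
933 ÷ 2 = 466 remainder 1
466 ÷ 2 = 233 remainder 0
233 ÷ 2 = 116 remainder 1
116 ÷ 2 = 58 remainder 0
58 ÷ 2 = 29 remainder 0
29 ÷ 2 = 14 remainder 1
14 ÷ 2 = 7 remainder 0
7 ÷ 2 = 3 remainder 1
3 ÷ 2 = 1 remainder 1
1 ÷ 2 = 0 remainder 1
Reading remainders bottom-up:
= 1110100101010


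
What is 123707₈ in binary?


Each octal digit → 3 binary bits:
  1 = 001
  2 = 010
  3 = 011
  7 = 111
  0 = 000
  7 = 111
Concatenate: 001 010 011 111 000 111
= 001010011111000111


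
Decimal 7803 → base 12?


Divide by 12 repeatedly:
7803 ÷ 12 = 650 remainder 3
650 ÷ 12 = 54 remainder 2
54 ÷ 12 = 4 remainder 6
4 ÷ 12 = 0 remainder 4
Reading remainders bottom-up:
= 4623


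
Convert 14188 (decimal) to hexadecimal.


Divide by 16 repeatedly:
14188 ÷ 16 = 886 remainder 12 (C)
886 ÷ 16 = 55 remainder 6 (6)
55 ÷ 16 = 3 remainder 7 (7)
3 ÷ 16 = 0 remainder 3 (3)
Reading remainders bottom-up:
= 0x376C


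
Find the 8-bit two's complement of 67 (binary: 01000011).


Original: 01000011
Step 1 - Invert all bits: 10111100
Step 2 - Add 1: 10111100 + 1
= 10111101 (represents -67)


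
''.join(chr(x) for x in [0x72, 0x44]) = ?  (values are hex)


Codes (hex): 0x72 0x44
Per-code ASCII lookup:
  0x72 = 114  (range 97-122: lowercase, 114 - 97 = 17) → 'r'
  0x44 = 68  (range 65-90: uppercase, 68 - 65 = 3) → 'D'
= 'rD'


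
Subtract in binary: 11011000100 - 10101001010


Align and subtract column by column (LSB to MSB, borrowing when needed):
  11011000100
- 10101001010
  -----------
  col 0: (0 - 0 borrow-in) - 0 → 0 - 0 = 0, borrow out 0
  col 1: (0 - 0 borrow-in) - 1 → borrow from next column: (0+2) - 1 = 1, borrow out 1
  col 2: (1 - 1 borrow-in) - 0 → 0 - 0 = 0, borrow out 0
  col 3: (0 - 0 borrow-in) - 1 → borrow from next column: (0+2) - 1 = 1, borrow out 1
  col 4: (0 - 1 borrow-in) - 0 → borrow from next column: (-1+2) - 0 = 1, borrow out 1
  col 5: (0 - 1 borrow-in) - 0 → borrow from next column: (-1+2) - 0 = 1, borrow out 1
  col 6: (1 - 1 borrow-in) - 1 → borrow from next column: (0+2) - 1 = 1, borrow out 1
  col 7: (1 - 1 borrow-in) - 0 → 0 - 0 = 0, borrow out 0
  col 8: (0 - 0 borrow-in) - 1 → borrow from next column: (0+2) - 1 = 1, borrow out 1
  col 9: (1 - 1 borrow-in) - 0 → 0 - 0 = 0, borrow out 0
  col 10: (1 - 0 borrow-in) - 1 → 1 - 1 = 0, borrow out 0
Reading bits MSB→LSB: 00101111010
Strip leading zeros: 101111010
= 101111010


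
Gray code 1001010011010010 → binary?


Gray code: 1001010011010010
MSB stays the same: 1
Each subsequent bit = prev_binary XOR current_gray:
  B[1] = 1 XOR 0 = 1
  B[2] = 1 XOR 0 = 1
  B[3] = 1 XOR 1 = 0
  B[4] = 0 XOR 0 = 0
  B[5] = 0 XOR 1 = 1
  B[6] = 1 XOR 0 = 1
  B[7] = 1 XOR 0 = 1
  B[8] = 1 XOR 1 = 0
  B[9] = 0 XOR 1 = 1
  B[10] = 1 XOR 0 = 1
  B[11] = 1 XOR 1 = 0
  B[12] = 0 XOR 0 = 0
  B[13] = 0 XOR 0 = 0
  B[14] = 0 XOR 1 = 1
  B[15] = 1 XOR 0 = 1
= 1110011101100011 (59235 decimal)


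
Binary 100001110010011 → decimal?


Positional values:
Bit 0: 1 × 2^0 = 1
Bit 1: 1 × 2^1 = 2
Bit 4: 1 × 2^4 = 16
Bit 7: 1 × 2^7 = 128
Bit 8: 1 × 2^8 = 256
Bit 9: 1 × 2^9 = 512
Bit 14: 1 × 2^14 = 16384
Sum = 1 + 2 + 16 + 128 + 256 + 512 + 16384
= 17299


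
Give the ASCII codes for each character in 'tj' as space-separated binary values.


String: 'tj'  (2 characters)
Per-character ASCII lookup:
  't': lowercase starts at 97: 't' = 97 + 19 = 116 → 1110100
  'j': lowercase starts at 97: 'j' = 97 + 9 = 106 → 1101010
= 1110100 1101010


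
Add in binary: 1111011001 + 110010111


Align and add column by column (LSB to MSB, carry propagating):
  01111011001
+ 00110010111
  -----------
  col 0: 1 + 1 + 0 (carry in) = 2 → bit 0, carry out 1
  col 1: 0 + 1 + 1 (carry in) = 2 → bit 0, carry out 1
  col 2: 0 + 1 + 1 (carry in) = 2 → bit 0, carry out 1
  col 3: 1 + 0 + 1 (carry in) = 2 → bit 0, carry out 1
  col 4: 1 + 1 + 1 (carry in) = 3 → bit 1, carry out 1
  col 5: 0 + 0 + 1 (carry in) = 1 → bit 1, carry out 0
  col 6: 1 + 0 + 0 (carry in) = 1 → bit 1, carry out 0
  col 7: 1 + 1 + 0 (carry in) = 2 → bit 0, carry out 1
  col 8: 1 + 1 + 1 (carry in) = 3 → bit 1, carry out 1
  col 9: 1 + 0 + 1 (carry in) = 2 → bit 0, carry out 1
  col 10: 0 + 0 + 1 (carry in) = 1 → bit 1, carry out 0
Reading bits MSB→LSB: 10101110000
Strip leading zeros: 10101110000
= 10101110000


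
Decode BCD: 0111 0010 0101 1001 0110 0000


Each 4-bit group → digit:
  0111 → 7
  0010 → 2
  0101 → 5
  1001 → 9
  0110 → 6
  0000 → 0
= 725960


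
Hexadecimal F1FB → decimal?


Positional values:
Position 0: B × 16^0 = 11 × 1 = 11
Position 1: F × 16^1 = 15 × 16 = 240
Position 2: 1 × 16^2 = 1 × 256 = 256
Position 3: F × 16^3 = 15 × 4096 = 61440
Sum = 11 + 240 + 256 + 61440
= 61947


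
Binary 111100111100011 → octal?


Group into 3-bit groups: 111100111100011
  111 = 7
  100 = 4
  111 = 7
  100 = 4
  011 = 3
= 0o74743


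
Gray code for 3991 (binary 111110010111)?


Binary: 111110010111
Gray code: G = B XOR (B >> 1)
B >> 1 = 011111001011
111110010111 XOR 011111001011:
  1 XOR 0 = 1
  1 XOR 1 = 0
  1 XOR 1 = 0
  1 XOR 1 = 0
  1 XOR 1 = 0
  0 XOR 1 = 1
  0 XOR 0 = 0
  1 XOR 0 = 1
  0 XOR 1 = 1
  1 XOR 0 = 1
  1 XOR 1 = 0
  1 XOR 1 = 0
= 100001011100


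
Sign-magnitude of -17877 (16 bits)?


Sign bit: 1 (negative)
Magnitude: 17877 = 100010111010101
= 1100010111010101


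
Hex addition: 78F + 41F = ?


Align and add column by column (LSB to MSB, each column mod 16 with carry):
  078F
+ 041F
  ----
  col 0: F(15) + F(15) + 0 (carry in) = 30 → E(14), carry out 1
  col 1: 8(8) + 1(1) + 1 (carry in) = 10 → A(10), carry out 0
  col 2: 7(7) + 4(4) + 0 (carry in) = 11 → B(11), carry out 0
  col 3: 0(0) + 0(0) + 0 (carry in) = 0 → 0(0), carry out 0
Reading digits MSB→LSB: 0BAE
Strip leading zeros: BAE
= 0xBAE
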